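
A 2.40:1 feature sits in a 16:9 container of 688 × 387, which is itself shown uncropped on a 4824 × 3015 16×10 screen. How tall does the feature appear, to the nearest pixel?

2.40:1 in 688×387: fills the width, so the feature is 688.00 × 286.67.
The 16:9 canvas is width-limited in 4824×3015, giving 4824.00 × 2713.50; scale factor 7.0116.
The feature scales with it: height 286.67 × 7.0116 ≈ 2010.00.

2010 px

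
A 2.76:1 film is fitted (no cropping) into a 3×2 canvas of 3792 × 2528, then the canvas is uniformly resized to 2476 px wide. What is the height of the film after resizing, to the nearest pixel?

At 3792×2528 the film is width-limited, so height = 3792 / 2.760 ≈ 1373.91 px.
Scaling 3792 → 2476 is ×0.6530, so the height becomes 1373.91 × 0.6530 ≈ 897.10 px.

897 px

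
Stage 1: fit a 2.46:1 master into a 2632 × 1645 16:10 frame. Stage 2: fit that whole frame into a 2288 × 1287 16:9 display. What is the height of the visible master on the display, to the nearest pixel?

Inside the 2632×1645 canvas the master is width-limited at 2632.00 × 1069.92.
Second fit — the 16:10 canvas into 2288×1287 spans the height: 2059.20 × 1287.00 (×0.7824 from 2632×1645).
The master scales with it: height 1069.92 × 0.7824 ≈ 837.07.

837 px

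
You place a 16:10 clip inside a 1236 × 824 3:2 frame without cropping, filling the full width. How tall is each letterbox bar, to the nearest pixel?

The clip is 1236 × 10/16 ≈ 772.50 px tall.
Black = 824 − 772.50 = 51.50 px, or 25.75 per bar.

26 px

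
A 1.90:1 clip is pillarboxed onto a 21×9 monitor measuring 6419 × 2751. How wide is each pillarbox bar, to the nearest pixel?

Since 1.900 < 2.333, the clip is height-limited.
The clip is 2751 × 1.900 ≈ 5226.90 px wide.
Leftover width: 6419 − 5226.90 = 1192.10 px → 596.05 each side.

596 px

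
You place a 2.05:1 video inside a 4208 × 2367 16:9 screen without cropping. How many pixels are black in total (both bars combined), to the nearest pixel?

1322646 pixels

Since 2.050 > 1.778, the video is width-limited.
The video is 4208 / 2.050 ≈ 2052.6829 px tall.
Black = 2367 − 2052.6829 = 314.3171 px.
Across the 4208-px span: 314.3171 × 4208 ≈ 1322646 px.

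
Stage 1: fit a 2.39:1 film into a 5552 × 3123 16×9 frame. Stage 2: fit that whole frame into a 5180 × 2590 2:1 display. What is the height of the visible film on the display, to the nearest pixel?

2.39:1 in 5552×3123: fills the width, so the film is 5552.00 × 2323.01.
16×9 in 5180×2590: fills the height, so the intermediate becomes 4604.44 × 2590.00 — a scale of ×0.8293.
The film scales with it: height 2323.01 × 0.8293 ≈ 1926.55.

1927 px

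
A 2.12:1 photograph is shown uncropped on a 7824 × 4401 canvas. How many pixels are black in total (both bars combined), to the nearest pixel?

2.12:1 (2.120) > 16×9 (1.778), so the photograph fills the width.
The photograph is 7824 / 2.120 ≈ 3690.5660 px tall.
Leftover height: 4401 − 3690.5660 = 710.4340 px.
Bar area = 710.4340 × 7824 ≈ 5558435 px.

5558435 pixels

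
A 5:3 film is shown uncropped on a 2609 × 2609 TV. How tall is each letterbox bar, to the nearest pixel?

Since 1.667 > 1.000, the film is width-limited.
That makes the image 1565.40 px tall (2609 × 3/5).
Black = 2609 − 1565.40 = 1043.60 px, or 521.80 per bar.

522 px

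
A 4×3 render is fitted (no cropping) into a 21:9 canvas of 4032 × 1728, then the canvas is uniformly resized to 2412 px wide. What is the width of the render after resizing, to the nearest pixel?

Fitted into 4032×1728, the render spans the height; its width is 1728 × 4/3 ≈ 2304.00 px.
The frame scales by 2412/4032 = 0.5982; 2304.00 × 0.5982 ≈ 1378.29 px.

1378 px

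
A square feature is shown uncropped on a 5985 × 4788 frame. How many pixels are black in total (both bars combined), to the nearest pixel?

5731236 pixels

square is narrower than 5:4, so it spans the full height.
The feature is 4788 × 1/1 ≈ 4788.0000 px wide.
5985 − 4788.0000 = 1197.0000 px of bars.
Across the 4788-px span: 1197.0000 × 4788 ≈ 5731236 px.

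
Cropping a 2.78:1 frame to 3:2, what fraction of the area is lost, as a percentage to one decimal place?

46.0%

Going from 2.78:1 to 3:2 means cutting width while keeping height.
Area ratio = (1.500)/(2.780) = 53.96%; the remaining 46.04% is cropped out.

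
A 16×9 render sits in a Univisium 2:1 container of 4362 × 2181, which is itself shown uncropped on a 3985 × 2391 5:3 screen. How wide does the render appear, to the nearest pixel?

3542 px

16×9 in 4362×2181: fills the height, so the render is 3877.33 × 2181.00.
Univisium 2:1 in 3985×2391: fills the width, so the intermediate becomes 3985.00 × 1992.50 — a scale of ×0.9136.
Applying the same ×0.9136: 3877.33 → 3542.22.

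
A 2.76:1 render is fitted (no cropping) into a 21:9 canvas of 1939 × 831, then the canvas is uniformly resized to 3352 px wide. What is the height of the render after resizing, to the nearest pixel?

1214 px

At 1939×831 the render is width-limited, so height = 1939 / 2.760 ≈ 702.54 px.
Scaling 1939 → 3352 is ×1.7287, so the height becomes 702.54 × 1.7287 ≈ 1214.49 px.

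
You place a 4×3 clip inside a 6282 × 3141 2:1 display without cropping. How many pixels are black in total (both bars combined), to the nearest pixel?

4×3 (1.333) < 2:1 (2.000), so the clip fills the height.
Content width = 3141 × 4/3 ≈ 4188.0000 px.
Black = 6282 − 4188.0000 = 2094.0000 px.
That's 2094.0000 × 3141 ≈ 6577254 black pixels.

6577254 pixels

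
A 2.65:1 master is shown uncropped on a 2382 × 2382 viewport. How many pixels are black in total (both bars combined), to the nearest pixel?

3532821 pixels

2.65:1 (2.650) > square (1.000), so the master fills the width.
The master is 2382 / 2.650 ≈ 898.8679 px tall.
2382 − 898.8679 = 1483.1321 px of bars.
Bar area = 1483.1321 × 2382 ≈ 3532821 px.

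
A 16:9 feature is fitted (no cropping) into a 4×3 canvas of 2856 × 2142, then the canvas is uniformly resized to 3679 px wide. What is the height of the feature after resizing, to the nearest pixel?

2069 px

At 2856×2142 the feature is width-limited, so height = 2856 × 9/16 ≈ 1606.50 px.
Resizing to 3679 px wide multiplies everything by 1.2882: 1606.50 → 2069.44 px.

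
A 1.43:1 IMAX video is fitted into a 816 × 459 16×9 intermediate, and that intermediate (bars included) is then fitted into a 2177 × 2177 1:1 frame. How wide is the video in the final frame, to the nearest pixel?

1751 px

Inside the 816×459 canvas the video is height-limited at 656.37 × 459.00.
Second fit — the 16×9 canvas into 2177×2177 spans the width: 2177.00 × 1224.56 (×2.6679 from 816×459).
The video scales with it: width 656.37 × 2.6679 ≈ 1751.12.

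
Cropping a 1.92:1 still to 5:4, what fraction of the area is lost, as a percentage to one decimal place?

34.9%

Going from 1.92:1 to 5:4 means cutting width while keeping height.
Fraction kept = (1.250)/(1.920) ≈ 65.10%, so 34.90% is lost.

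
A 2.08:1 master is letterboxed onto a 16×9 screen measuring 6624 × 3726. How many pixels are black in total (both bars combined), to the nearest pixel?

3586132 pixels

Since 2.080 > 1.778, the master is width-limited.
Content height = 6624 / 2.080 ≈ 3184.6154 px.
Leftover height: 3726 − 3184.6154 = 541.3846 px.
Bar area = 541.3846 × 6624 ≈ 3586132 px.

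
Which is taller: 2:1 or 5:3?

5:3

2 and 5:3 = 1.667; 2 > 1.667. The smaller width-to-height ratio is the taller frame.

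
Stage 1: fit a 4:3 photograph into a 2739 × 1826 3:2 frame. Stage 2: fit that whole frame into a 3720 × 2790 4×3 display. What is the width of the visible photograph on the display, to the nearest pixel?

First fit — 4:3 into 2739×1826 spans the height: 2434.67 × 1826.00.
3:2 in 3720×2790: fills the width, so the intermediate becomes 3720.00 × 2480.00 — a scale of ×1.3582.
So the photograph's width is 2434.67 × 1.3582 ≈ 3306.67.

3307 px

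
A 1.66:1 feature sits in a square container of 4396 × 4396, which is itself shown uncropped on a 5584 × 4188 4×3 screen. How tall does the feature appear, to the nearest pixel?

Inside the 4396×4396 canvas the feature is width-limited at 4396.00 × 2648.19.
The square canvas is height-limited in 5584×4188, giving 4188.00 × 4188.00; scale factor 0.9527.
Applying the same ×0.9527: 2648.19 → 2522.89.

2523 px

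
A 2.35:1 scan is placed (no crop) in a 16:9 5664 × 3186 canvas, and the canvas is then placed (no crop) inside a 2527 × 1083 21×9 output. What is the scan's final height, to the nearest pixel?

819 px

2.35:1 in 5664×3186: fills the width, so the scan is 5664.00 × 2410.21.
The 16:9 canvas is height-limited in 2527×1083, giving 1925.33 × 1083.00; scale factor 0.3399.
Applying the same ×0.3399: 2410.21 → 819.29.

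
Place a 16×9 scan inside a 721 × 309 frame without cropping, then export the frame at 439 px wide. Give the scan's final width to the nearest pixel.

Fitted into 721×309, the scan spans the height; its width is 309 × 16/9 ≈ 549.33 px.
Scaling 721 → 439 is ×0.6089, so the width becomes 549.33 × 0.6089 ≈ 334.48 px.

334 px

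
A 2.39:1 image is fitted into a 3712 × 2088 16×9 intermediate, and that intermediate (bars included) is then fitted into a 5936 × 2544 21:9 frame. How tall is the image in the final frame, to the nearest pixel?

1892 px

First fit — 2.39:1 into 3712×2088 spans the width: 3712.00 × 1553.14.
16×9 in 5936×2544: fills the height, so the intermediate becomes 4522.67 × 2544.00 — a scale of ×1.2184.
So the image's height is 1553.14 × 1.2184 ≈ 1892.33.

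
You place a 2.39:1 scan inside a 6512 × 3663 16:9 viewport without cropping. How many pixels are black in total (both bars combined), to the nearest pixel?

6110300 pixels

Since 2.390 > 1.778, the scan is width-limited.
Content height = 6512 / 2.390 ≈ 2724.6862 px.
Black = 3663 − 2724.6862 = 938.3138 px.
That's 938.3138 × 6512 ≈ 6110300 black pixels.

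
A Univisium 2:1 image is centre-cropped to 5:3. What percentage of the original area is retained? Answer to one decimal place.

Going from Univisium 2:1 to 5:3 means cutting width while keeping height.
(1.667)/(2.000) ≈ 0.833 of the area survives.

83.3%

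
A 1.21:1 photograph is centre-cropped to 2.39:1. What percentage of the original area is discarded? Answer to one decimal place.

The width stays; only height is cut (since 2.39:1 is wider than 1.21:1).
(1.210)/(2.390) ≈ 0.506 of the area survives, leaving 49.37% discarded.

49.4%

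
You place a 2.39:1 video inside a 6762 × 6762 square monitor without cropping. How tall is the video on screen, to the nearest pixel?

2.39:1 (2.390) > square (1.000), so the video fills the width.
That makes the image 2829.29 px tall (6762 / 2.390).

2829 px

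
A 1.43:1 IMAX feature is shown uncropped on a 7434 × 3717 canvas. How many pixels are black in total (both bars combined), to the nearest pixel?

1.43:1 IMAX (1.430) < Univisium 2:1 (2.000), so the feature fills the height.
The feature is 3717 × 1.430 ≈ 5315.3100 px wide.
7434 − 5315.3100 = 2118.6900 px of bars.
Across the 3717-px span: 2118.6900 × 3717 ≈ 7875171 px.

7875171 pixels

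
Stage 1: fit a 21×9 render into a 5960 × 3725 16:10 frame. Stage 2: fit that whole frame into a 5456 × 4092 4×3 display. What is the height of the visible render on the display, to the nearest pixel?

21×9 in 5960×3725: fills the width, so the render is 5960.00 × 2554.29.
16:10 in 5456×4092: fills the width, so the intermediate becomes 5456.00 × 3410.00 — a scale of ×0.9154.
So the render's height is 2554.29 × 0.9154 ≈ 2338.29.

2338 px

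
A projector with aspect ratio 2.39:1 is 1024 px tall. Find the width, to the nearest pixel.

1024 × 2.390 = 2447.36.

2447 px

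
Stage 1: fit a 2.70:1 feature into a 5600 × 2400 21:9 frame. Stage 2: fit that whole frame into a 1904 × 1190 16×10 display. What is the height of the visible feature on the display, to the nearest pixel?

First fit — 2.70:1 into 5600×2400 spans the width: 5600.00 × 2074.07.
21:9 in 1904×1190: fills the width, so the intermediate becomes 1904.00 × 816.00 — a scale of ×0.3400.
So the feature's height is 2074.07 × 0.3400 ≈ 705.19.

705 px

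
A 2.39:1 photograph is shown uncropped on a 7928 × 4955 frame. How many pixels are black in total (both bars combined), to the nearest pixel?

2.39:1 is wider than 16×10, so it spans the full width.
The photograph is 7928 / 2.390 ≈ 3317.1548 px tall.
Leftover height: 4955 − 3317.1548 = 1637.8452 px.
That's 1637.8452 × 7928 ≈ 12984837 black pixels.

12984837 pixels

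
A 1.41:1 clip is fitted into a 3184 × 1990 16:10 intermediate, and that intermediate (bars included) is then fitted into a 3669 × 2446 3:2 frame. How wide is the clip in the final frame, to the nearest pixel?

Inside the 3184×1990 canvas the clip is height-limited at 2805.90 × 1990.00.
16:10 in 3669×2446: fills the width, so the intermediate becomes 3669.00 × 2293.12 — a scale of ×1.1523.
So the clip's width is 2805.90 × 1.1523 ≈ 3233.31.

3233 px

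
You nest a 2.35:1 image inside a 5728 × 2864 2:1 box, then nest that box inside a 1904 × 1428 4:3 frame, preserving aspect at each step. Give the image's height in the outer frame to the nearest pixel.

First fit — 2.35:1 into 5728×2864 spans the width: 5728.00 × 2437.45.
Second fit — the 2:1 canvas into 1904×1428 spans the width: 1904.00 × 952.00 (×0.3324 from 5728×2864).
The image scales with it: height 2437.45 × 0.3324 ≈ 810.21.

810 px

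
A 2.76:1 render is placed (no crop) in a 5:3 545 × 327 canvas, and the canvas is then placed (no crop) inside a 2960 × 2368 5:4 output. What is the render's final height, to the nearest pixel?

1072 px

2.76:1 in 545×327: fills the width, so the render is 545.00 × 197.46.
Second fit — the 5:3 canvas into 2960×2368 spans the width: 2960.00 × 1776.00 (×5.4312 from 545×327).
So the render's height is 197.46 × 5.4312 ≈ 1072.46.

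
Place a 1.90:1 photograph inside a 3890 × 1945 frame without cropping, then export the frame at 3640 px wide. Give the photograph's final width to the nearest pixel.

3458 px

Fitted into 3890×1945, the photograph spans the height; its width is 1945 × 1.900 ≈ 3695.50 px.
The frame scales by 3640/3890 = 0.9357; 3695.50 × 0.9357 ≈ 3458.00 px.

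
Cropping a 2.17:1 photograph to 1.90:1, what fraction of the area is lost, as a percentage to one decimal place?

The height stays; only width is cut (since 1.90:1 is narrower than 2.17:1).
Area ratio = (1.900)/(2.170) = 87.56%; the remaining 12.44% is cropped out.

12.4%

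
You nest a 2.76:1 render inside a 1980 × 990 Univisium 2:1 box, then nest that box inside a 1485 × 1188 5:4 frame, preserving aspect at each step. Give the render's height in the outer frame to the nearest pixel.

2.76:1 in 1980×990: fills the width, so the render is 1980.00 × 717.39.
The Univisium 2:1 canvas is width-limited in 1485×1188, giving 1485.00 × 742.50; scale factor 0.7500.
So the render's height is 717.39 × 0.7500 ≈ 538.04.

538 px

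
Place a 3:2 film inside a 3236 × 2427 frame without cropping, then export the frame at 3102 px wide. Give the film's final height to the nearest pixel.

At 3236×2427 the film is width-limited, so height = 3236 × 2/3 ≈ 2157.33 px.
The frame scales by 3102/3236 = 0.9586; 2157.33 × 0.9586 ≈ 2068.00 px.

2068 px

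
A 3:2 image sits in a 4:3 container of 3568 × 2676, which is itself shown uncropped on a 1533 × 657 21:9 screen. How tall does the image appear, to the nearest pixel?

3:2 in 3568×2676: fills the width, so the image is 3568.00 × 2378.67.
Second fit — the 4:3 canvas into 1533×657 spans the height: 876.00 × 657.00 (×0.2455 from 3568×2676).
So the image's height is 2378.67 × 0.2455 ≈ 584.00.

584 px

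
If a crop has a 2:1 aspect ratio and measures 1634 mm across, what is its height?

1634·1/2 = 817.

817 mm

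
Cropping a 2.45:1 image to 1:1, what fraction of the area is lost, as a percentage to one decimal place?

59.2%

1:1 is narrower than 2.45:1, so the crop keeps the full height and trims the width.
Area ratio = (1.000)/(2.450) = 40.82%; the remaining 59.18% is cropped out.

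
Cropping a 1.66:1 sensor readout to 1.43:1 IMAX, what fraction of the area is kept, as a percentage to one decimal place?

86.1%

Going from 1.66:1 to 1.43:1 IMAX means cutting width while keeping height.
Area ratio = (1.430)/(1.660) = 86.14% retained.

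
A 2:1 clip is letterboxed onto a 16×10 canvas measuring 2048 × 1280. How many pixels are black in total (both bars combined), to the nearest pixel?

2:1 is wider than 16×10, so it spans the full width.
The clip is 2048 × 1/2 ≈ 1024.0000 px tall.
1280 − 1024.0000 = 256.0000 px of bars.
Across the 2048-px span: 256.0000 × 2048 ≈ 524288 px.

524288 pixels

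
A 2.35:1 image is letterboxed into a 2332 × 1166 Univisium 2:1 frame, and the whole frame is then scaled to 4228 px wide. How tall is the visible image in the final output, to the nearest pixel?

Fitted into 2332×1166, the image spans the width; its height is 2332 / 2.350 ≈ 992.34 px.
The frame scales by 4228/2332 = 1.8130; 992.34 × 1.8130 ≈ 1799.15 px.

1799 px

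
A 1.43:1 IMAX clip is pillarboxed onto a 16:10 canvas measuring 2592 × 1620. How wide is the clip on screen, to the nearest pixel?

2317 px

Since 1.430 < 1.600, the clip is height-limited.
The clip is 1620 × 1.430 ≈ 2316.60 px wide.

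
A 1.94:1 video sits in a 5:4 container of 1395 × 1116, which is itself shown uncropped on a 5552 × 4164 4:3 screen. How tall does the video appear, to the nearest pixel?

Inside the 1395×1116 canvas the video is width-limited at 1395.00 × 719.07.
The 5:4 canvas is height-limited in 5552×4164, giving 5205.00 × 4164.00; scale factor 3.7312.
Applying the same ×3.7312: 719.07 → 2682.99.

2683 px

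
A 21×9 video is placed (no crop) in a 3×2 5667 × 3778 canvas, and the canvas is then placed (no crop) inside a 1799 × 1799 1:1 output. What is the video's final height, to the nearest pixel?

First fit — 21×9 into 5667×3778 spans the width: 5667.00 × 2428.71.
The 3×2 canvas is width-limited in 1799×1799, giving 1799.00 × 1199.33; scale factor 0.3175.
So the video's height is 2428.71 × 0.3175 ≈ 771.00.

771 px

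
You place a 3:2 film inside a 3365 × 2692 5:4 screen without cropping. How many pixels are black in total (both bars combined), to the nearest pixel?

1509763 pixels

3:2 (1.500) > 5:4 (1.250), so the film fills the width.
That makes the image 2243.3333 px tall (3365 × 2/3).
2692 − 2243.3333 = 448.6667 px of bars.
That's 448.6667 × 3365 ≈ 1509763 black pixels.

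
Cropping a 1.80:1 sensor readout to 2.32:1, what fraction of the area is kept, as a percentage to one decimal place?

The width stays; only height is cut (since 2.32:1 is wider than 1.80:1).
Fraction kept = (1.800)/(2.320) ≈ 77.59%.

77.6%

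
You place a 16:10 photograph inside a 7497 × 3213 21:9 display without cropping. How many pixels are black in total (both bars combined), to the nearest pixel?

16:10 (1.600) < 21:9 (2.333), so the photograph fills the height.
That makes the image 5140.8000 px wide (3213 × 16/10).
Black = 7497 − 5140.8000 = 2356.2000 px.
That's 2356.2000 × 3213 ≈ 7570471 black pixels.

7570471 pixels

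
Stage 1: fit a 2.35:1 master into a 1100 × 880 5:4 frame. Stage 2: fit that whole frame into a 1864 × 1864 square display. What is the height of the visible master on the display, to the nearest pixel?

793 px

First fit — 2.35:1 into 1100×880 spans the width: 1100.00 × 468.09.
Second fit — the 5:4 canvas into 1864×1864 spans the width: 1864.00 × 1491.20 (×1.6945 from 1100×880).
The master scales with it: height 468.09 × 1.6945 ≈ 793.19.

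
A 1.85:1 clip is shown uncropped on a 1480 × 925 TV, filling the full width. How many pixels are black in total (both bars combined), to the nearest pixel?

185000 pixels

The clip is 1480 / 1.850 ≈ 800.0000 px tall.
Leftover height: 925 − 800.0000 = 125.0000 px.
Bar area = 125.0000 × 1480 ≈ 185000 px.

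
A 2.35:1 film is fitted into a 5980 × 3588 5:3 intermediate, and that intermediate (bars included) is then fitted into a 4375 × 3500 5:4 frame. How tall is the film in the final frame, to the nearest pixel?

1862 px

Inside the 5980×3588 canvas the film is width-limited at 5980.00 × 2544.68.
The 5:3 canvas is width-limited in 4375×3500, giving 4375.00 × 2625.00; scale factor 0.7316.
Applying the same ×0.7316: 2544.68 → 1861.70.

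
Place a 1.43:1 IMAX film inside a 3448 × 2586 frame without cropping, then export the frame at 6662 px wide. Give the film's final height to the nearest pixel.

4659 px

Fitted into 3448×2586, the film spans the width; its height is 3448 / 1.430 ≈ 2411.19 px.
The frame scales by 6662/3448 = 1.9321; 2411.19 × 1.9321 ≈ 4658.74 px.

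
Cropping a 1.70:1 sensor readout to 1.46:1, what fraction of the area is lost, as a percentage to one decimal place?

14.1%

The height stays; only width is cut (since 1.46:1 is narrower than 1.70:1).
(1.460)/(1.700) ≈ 0.859 of the area survives, leaving 14.12% discarded.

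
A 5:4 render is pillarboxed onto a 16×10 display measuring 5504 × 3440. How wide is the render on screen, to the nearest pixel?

4300 px

5:4 (1.250) < 16×10 (1.600), so the render fills the height.
The render is 3440 × 5/4 ≈ 4300.00 px wide.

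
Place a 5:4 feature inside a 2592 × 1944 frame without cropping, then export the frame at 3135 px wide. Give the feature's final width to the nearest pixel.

2939 px

In the 2592×1944 frame the feature fills the height: width = 1944 × 5/4 ≈ 2430.00 px.
Resizing to 3135 px wide multiplies everything by 1.2095: 2430.00 → 2939.06 px.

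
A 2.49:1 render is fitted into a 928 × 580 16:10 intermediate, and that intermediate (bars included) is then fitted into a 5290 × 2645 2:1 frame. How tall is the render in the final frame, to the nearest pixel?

2.49:1 in 928×580: fills the width, so the render is 928.00 × 372.69.
Second fit — the 16:10 canvas into 5290×2645 spans the height: 4232.00 × 2645.00 (×4.5603 from 928×580).
Applying the same ×4.5603: 372.69 → 1699.60.

1700 px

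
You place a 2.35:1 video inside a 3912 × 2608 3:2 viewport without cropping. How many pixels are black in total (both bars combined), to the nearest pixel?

2.35:1 is wider than 3:2, so it spans the full width.
That makes the image 1664.6809 px tall (3912 / 2.350).
Leftover height: 2608 − 1664.6809 = 943.3191 px.
Across the 3912-px span: 943.3191 × 3912 ≈ 3690265 px.

3690265 pixels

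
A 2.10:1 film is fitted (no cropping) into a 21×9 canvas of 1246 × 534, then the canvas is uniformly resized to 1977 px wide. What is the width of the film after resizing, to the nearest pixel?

1779 px

In the 1246×534 frame the film fills the height: width = 534 × 2.100 ≈ 1121.40 px.
The frame scales by 1977/1246 = 1.5867; 1121.40 × 1.5867 ≈ 1779.30 px.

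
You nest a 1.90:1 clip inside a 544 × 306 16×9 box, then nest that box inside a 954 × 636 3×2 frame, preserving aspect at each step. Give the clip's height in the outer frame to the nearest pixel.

502 px

1.90:1 in 544×306: fills the width, so the clip is 544.00 × 286.32.
The 16×9 canvas is width-limited in 954×636, giving 954.00 × 536.62; scale factor 1.7537.
Applying the same ×1.7537: 286.32 → 502.11.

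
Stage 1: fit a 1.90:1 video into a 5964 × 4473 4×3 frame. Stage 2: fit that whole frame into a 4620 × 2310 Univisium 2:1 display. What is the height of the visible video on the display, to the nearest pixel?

Inside the 5964×4473 canvas the video is width-limited at 5964.00 × 3138.95.
The 4×3 canvas is height-limited in 4620×2310, giving 3080.00 × 2310.00; scale factor 0.5164.
Applying the same ×0.5164: 3138.95 → 1621.05.

1621 px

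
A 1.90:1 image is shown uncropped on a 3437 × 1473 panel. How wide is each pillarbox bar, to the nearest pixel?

319 px

1.90:1 (1.900) < 21×9 (2.333), so the image fills the height.
That makes the image 2798.70 px wide (1473 × 1.900).
Black = 3437 − 2798.70 = 638.30 px, or 319.15 per bar.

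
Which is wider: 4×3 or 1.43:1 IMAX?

4×3 = 1.333 and 1.43; 1.43 > 1.333.

1.43:1 IMAX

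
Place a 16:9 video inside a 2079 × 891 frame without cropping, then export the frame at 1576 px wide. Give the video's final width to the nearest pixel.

1201 px

At 2079×891 the video is height-limited, so width = 891 × 16/9 ≈ 1584.00 px.
The frame scales by 1576/2079 = 0.7581; 1584.00 × 0.7581 ≈ 1200.76 px.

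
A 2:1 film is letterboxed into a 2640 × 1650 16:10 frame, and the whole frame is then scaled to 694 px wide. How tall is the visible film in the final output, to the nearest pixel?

347 px

At 2640×1650 the film is width-limited, so height = 2640 × 1/2 ≈ 1320.00 px.
The frame scales by 694/2640 = 0.2629; 1320.00 × 0.2629 ≈ 347.00 px.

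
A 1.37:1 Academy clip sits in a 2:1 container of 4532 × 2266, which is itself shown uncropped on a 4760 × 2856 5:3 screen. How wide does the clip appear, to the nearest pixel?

3261 px

First fit — 1.37:1 Academy into 4532×2266 spans the height: 3104.42 × 2266.00.
2:1 in 4760×2856: fills the width, so the intermediate becomes 4760.00 × 2380.00 — a scale of ×1.0503.
Applying the same ×1.0503: 3104.42 → 3260.60.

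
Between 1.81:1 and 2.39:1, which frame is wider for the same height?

1.81 and 2.39; 2.39 > 1.81.

2.39:1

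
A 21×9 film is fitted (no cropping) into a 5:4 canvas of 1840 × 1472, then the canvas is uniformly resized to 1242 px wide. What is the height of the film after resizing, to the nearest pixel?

In the 1840×1472 frame the film fills the width: height = 1840 × 9/21 ≈ 788.57 px.
The frame scales by 1242/1840 = 0.6750; 788.57 × 0.6750 ≈ 532.29 px.

532 px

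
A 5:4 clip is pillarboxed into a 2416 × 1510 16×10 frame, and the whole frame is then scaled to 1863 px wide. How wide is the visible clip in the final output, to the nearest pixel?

1455 px

In the 2416×1510 frame the clip fills the height: width = 1510 × 5/4 ≈ 1887.50 px.
Scaling 2416 → 1863 is ×0.7711, so the width becomes 1887.50 × 0.7711 ≈ 1455.47 px.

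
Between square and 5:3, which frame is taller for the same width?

square

square = 1 and 5:3 = 1.667; 1.667 > 1. The smaller width-to-height ratio is the taller frame.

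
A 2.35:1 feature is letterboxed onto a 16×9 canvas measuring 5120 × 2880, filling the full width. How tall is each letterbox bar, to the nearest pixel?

351 px

Content height = 5120 / 2.350 ≈ 2178.72 px.
Black = 2880 − 2178.72 = 701.28 px, or 350.64 per bar.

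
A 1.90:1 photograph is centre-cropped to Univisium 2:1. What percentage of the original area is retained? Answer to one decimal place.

The width stays; only height is cut (since Univisium 2:1 is wider than 1.90:1).
Area ratio = (1.900)/(2.000) = 95.00% retained.

95.0%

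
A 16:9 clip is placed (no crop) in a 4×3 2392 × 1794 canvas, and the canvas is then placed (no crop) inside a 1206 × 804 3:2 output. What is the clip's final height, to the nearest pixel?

16:9 in 2392×1794: fills the width, so the clip is 2392.00 × 1345.50.
Second fit — the 4×3 canvas into 1206×804 spans the height: 1072.00 × 804.00 (×0.4482 from 2392×1794).
Applying the same ×0.4482: 1345.50 → 603.00.

603 px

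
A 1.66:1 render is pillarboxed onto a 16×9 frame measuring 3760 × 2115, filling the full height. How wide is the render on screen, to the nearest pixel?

Content width = 2115 × 1.660 ≈ 3510.90 px.

3511 px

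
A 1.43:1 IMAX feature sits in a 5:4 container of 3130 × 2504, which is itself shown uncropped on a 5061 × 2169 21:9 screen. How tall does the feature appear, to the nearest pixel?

Inside the 3130×2504 canvas the feature is width-limited at 3130.00 × 2188.81.
Second fit — the 5:4 canvas into 5061×2169 spans the height: 2711.25 × 2169.00 (×0.8662 from 3130×2504).
The feature scales with it: height 2188.81 × 0.8662 ≈ 1895.98.

1896 px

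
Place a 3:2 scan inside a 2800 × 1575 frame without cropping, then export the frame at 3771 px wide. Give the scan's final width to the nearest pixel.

3182 px

In the 2800×1575 frame the scan fills the height: width = 1575 × 3/2 ≈ 2362.50 px.
Resizing to 3771 px wide multiplies everything by 1.3468: 2362.50 → 3181.78 px.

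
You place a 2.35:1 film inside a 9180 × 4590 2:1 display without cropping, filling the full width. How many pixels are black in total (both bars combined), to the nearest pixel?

The film is 9180 / 2.350 ≈ 3906.3830 px tall.
4590 − 3906.3830 = 683.6170 px of bars.
That's 683.6170 × 9180 ≈ 6275604 black pixels.

6275604 pixels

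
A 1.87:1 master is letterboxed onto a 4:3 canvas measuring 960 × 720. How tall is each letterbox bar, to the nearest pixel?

1.87:1 is wider than 4:3, so it spans the full width.
The master is 960 / 1.870 ≈ 513.37 px tall.
Leftover height: 720 − 513.37 = 206.63 px → 103.32 each side.

103 px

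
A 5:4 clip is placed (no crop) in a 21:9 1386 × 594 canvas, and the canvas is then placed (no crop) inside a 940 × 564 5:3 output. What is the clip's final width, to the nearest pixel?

504 px

5:4 in 1386×594: fills the height, so the clip is 742.50 × 594.00.
21:9 in 940×564: fills the width, so the intermediate becomes 940.00 × 402.86 — a scale of ×0.6782.
So the clip's width is 742.50 × 0.6782 ≈ 503.57.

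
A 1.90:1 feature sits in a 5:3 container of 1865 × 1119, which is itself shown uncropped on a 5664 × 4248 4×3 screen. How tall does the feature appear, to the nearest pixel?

First fit — 1.90:1 into 1865×1119 spans the width: 1865.00 × 981.58.
The 5:3 canvas is width-limited in 5664×4248, giving 5664.00 × 3398.40; scale factor 3.0370.
The feature scales with it: height 981.58 × 3.0370 ≈ 2981.05.

2981 px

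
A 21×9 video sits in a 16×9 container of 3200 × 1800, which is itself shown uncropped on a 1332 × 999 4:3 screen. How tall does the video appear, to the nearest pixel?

21×9 in 3200×1800: fills the width, so the video is 3200.00 × 1371.43.
16×9 in 1332×999: fills the width, so the intermediate becomes 1332.00 × 749.25 — a scale of ×0.4163.
The video scales with it: height 1371.43 × 0.4163 ≈ 570.86.

571 px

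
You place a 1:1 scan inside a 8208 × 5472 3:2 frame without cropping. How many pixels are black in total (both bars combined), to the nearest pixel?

1:1 (1.000) < 3:2 (1.500), so the scan fills the height.
That makes the image 5472.0000 px wide (5472 × 1/1).
Leftover width: 8208 − 5472.0000 = 2736.0000 px.
Bar area = 2736.0000 × 5472 ≈ 14971392 px.

14971392 pixels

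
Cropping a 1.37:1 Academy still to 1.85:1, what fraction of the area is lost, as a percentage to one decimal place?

25.9%

1.85:1 is wider than 1.37:1 Academy, so the crop keeps the full width and trims the height.
(1.370)/(1.850) ≈ 0.741 of the area survives, leaving 25.95% discarded.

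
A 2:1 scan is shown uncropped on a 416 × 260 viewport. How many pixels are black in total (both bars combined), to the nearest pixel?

21632 pixels

Since 2.000 > 1.600, the scan is width-limited.
The scan is 416 × 1/2 ≈ 208.0000 px tall.
Black = 260 − 208.0000 = 52.0000 px.
Across the 416-px span: 52.0000 × 416 ≈ 21632 px.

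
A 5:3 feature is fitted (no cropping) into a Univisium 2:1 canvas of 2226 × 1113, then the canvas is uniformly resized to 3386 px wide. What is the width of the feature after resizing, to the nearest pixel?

In the 2226×1113 frame the feature fills the height: width = 1113 × 5/3 ≈ 1855.00 px.
Resizing to 3386 px wide multiplies everything by 1.5211: 1855.00 → 2821.67 px.

2822 px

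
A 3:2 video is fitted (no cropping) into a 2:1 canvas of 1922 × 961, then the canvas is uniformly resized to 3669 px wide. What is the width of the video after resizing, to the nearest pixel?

Fitted into 1922×961, the video spans the height; its width is 961 × 3/2 ≈ 1441.50 px.
Resizing to 3669 px wide multiplies everything by 1.9089: 1441.50 → 2751.75 px.

2752 px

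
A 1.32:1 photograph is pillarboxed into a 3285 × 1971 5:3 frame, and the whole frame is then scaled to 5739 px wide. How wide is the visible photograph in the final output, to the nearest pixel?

4545 px

Fitted into 3285×1971, the photograph spans the height; its width is 1971 × 1.320 ≈ 2601.72 px.
Scaling 3285 → 5739 is ×1.7470, so the width becomes 2601.72 × 1.7470 ≈ 4545.29 px.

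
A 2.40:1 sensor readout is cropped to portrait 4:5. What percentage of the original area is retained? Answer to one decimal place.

portrait 4:5 is narrower than 2.40:1, so the crop keeps the full height and trims the width.
(0.800)/(2.400) ≈ 0.333 of the area survives.

33.3%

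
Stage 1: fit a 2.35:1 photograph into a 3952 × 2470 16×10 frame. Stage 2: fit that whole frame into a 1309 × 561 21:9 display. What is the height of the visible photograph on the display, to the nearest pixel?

2.35:1 in 3952×2470: fills the width, so the photograph is 3952.00 × 1681.70.
The 16×10 canvas is height-limited in 1309×561, giving 897.60 × 561.00; scale factor 0.2271.
So the photograph's height is 1681.70 × 0.2271 ≈ 381.96.

382 px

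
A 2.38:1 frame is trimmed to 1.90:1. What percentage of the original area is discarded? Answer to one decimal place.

20.2%

Going from 2.38:1 to 1.90:1 means cutting width while keeping height.
Fraction kept = (1.900)/(2.380) ≈ 79.83%, so 20.17% is lost.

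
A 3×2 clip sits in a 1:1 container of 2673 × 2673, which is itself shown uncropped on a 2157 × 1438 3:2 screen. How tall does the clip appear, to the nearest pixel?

3×2 in 2673×2673: fills the width, so the clip is 2673.00 × 1782.00.
Second fit — the 1:1 canvas into 2157×1438 spans the height: 1438.00 × 1438.00 (×0.5380 from 2673×2673).
So the clip's height is 1782.00 × 0.5380 ≈ 958.67.

959 px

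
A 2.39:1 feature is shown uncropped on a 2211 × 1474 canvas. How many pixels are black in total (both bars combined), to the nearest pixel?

1213608 pixels

Since 2.390 > 1.500, the feature is width-limited.
That makes the image 925.1046 px tall (2211 / 2.390).
Leftover height: 1474 − 925.1046 = 548.8954 px.
That's 548.8954 × 2211 ≈ 1213608 black pixels.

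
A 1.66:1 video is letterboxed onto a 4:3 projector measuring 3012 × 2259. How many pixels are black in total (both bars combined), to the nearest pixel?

1.66:1 is wider than 4:3, so it spans the full width.
Content height = 3012 / 1.660 ≈ 1814.4578 px.
Leftover height: 2259 − 1814.4578 = 444.5422 px.
Across the 3012-px span: 444.5422 × 3012 ≈ 1338961 px.

1338961 pixels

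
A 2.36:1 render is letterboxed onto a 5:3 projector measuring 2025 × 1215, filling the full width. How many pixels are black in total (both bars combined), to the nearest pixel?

The render is 2025 / 2.360 ≈ 858.0508 px tall.
Leftover height: 1215 − 858.0508 = 356.9492 px.
Across the 2025-px span: 356.9492 × 2025 ≈ 722822 px.

722822 pixels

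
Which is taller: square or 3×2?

square

square = 1 and 3×2 = 1.5; 1.5 > 1. The smaller width-to-height ratio is the taller frame.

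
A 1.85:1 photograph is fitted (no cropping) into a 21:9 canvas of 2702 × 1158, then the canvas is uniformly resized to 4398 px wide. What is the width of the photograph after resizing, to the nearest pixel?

3487 px

At 2702×1158 the photograph is height-limited, so width = 1158 × 1.850 ≈ 2142.30 px.
Resizing to 4398 px wide multiplies everything by 1.6277: 2142.30 → 3486.99 px.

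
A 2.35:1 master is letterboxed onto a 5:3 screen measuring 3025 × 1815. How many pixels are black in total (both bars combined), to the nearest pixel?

2.35:1 (2.350) > 5:3 (1.667), so the master fills the width.
The master is 3025 / 2.350 ≈ 1287.2340 px tall.
Leftover height: 1815 − 1287.2340 = 527.7660 px.
Across the 3025-px span: 527.7660 × 3025 ≈ 1596492 px.

1596492 pixels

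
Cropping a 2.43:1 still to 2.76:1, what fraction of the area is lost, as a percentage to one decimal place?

The width stays; only height is cut (since 2.76:1 is wider than 2.43:1).
(2.430)/(2.760) ≈ 0.880 of the area survives, leaving 11.96% discarded.

12.0%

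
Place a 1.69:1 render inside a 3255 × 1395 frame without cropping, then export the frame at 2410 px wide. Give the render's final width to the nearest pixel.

1746 px

In the 3255×1395 frame the render fills the height: width = 1395 × 1.690 ≈ 2357.55 px.
Resizing to 2410 px wide multiplies everything by 0.7404: 2357.55 → 1745.53 px.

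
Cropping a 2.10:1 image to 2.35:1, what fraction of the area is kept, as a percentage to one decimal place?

89.4%

The width stays; only height is cut (since 2.35:1 is wider than 2.10:1).
Area ratio = (2.100)/(2.350) = 89.36% retained.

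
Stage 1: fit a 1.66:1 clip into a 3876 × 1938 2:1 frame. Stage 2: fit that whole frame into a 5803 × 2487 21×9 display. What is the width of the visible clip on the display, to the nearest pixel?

4128 px

First fit — 1.66:1 into 3876×1938 spans the height: 3217.08 × 1938.00.
Second fit — the 2:1 canvas into 5803×2487 spans the height: 4974.00 × 2487.00 (×1.2833 from 3876×1938).
Applying the same ×1.2833: 3217.08 → 4128.42.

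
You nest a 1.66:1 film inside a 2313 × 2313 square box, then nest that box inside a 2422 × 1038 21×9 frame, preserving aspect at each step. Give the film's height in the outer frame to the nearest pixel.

625 px

1.66:1 in 2313×2313: fills the width, so the film is 2313.00 × 1393.37.
The square canvas is height-limited in 2422×1038, giving 1038.00 × 1038.00; scale factor 0.4488.
So the film's height is 1393.37 × 0.4488 ≈ 625.30.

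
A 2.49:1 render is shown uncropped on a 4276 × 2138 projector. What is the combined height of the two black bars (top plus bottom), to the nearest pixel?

2.49:1 is wider than Univisium 2:1, so it spans the full width.
The render is 4276 / 2.490 ≈ 1717.27 px tall.
Leftover height: 2138 − 1717.27 = 420.73 px.

421 px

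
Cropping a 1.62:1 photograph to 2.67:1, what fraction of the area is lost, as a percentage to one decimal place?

2.67:1 is wider than 1.62:1, so the crop keeps the full width and trims the height.
Fraction kept = (1.620)/(2.670) ≈ 60.67%, so 39.33% is lost.

39.3%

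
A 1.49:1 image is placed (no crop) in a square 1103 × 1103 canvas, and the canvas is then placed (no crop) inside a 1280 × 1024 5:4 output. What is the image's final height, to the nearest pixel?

First fit — 1.49:1 into 1103×1103 spans the width: 1103.00 × 740.27.
The square canvas is height-limited in 1280×1024, giving 1024.00 × 1024.00; scale factor 0.9284.
Applying the same ×0.9284: 740.27 → 687.25.

687 px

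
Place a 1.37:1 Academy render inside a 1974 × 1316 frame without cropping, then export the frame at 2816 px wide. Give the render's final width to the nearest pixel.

Fitted into 1974×1316, the render spans the height; its width is 1316 × 1.370 ≈ 1802.92 px.
Resizing to 2816 px wide multiplies everything by 1.4265: 1802.92 → 2571.95 px.

2572 px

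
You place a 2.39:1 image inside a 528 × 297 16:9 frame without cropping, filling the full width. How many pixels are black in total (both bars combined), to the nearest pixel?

40170 pixels

Content height = 528 / 2.390 ≈ 220.9205 px.
Leftover height: 297 − 220.9205 = 76.0795 px.
That's 76.0795 × 528 ≈ 40170 black pixels.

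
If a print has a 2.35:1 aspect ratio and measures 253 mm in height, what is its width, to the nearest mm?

595 mm

At 2.35:1, 253 × 2.350 ≈ 594.55.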